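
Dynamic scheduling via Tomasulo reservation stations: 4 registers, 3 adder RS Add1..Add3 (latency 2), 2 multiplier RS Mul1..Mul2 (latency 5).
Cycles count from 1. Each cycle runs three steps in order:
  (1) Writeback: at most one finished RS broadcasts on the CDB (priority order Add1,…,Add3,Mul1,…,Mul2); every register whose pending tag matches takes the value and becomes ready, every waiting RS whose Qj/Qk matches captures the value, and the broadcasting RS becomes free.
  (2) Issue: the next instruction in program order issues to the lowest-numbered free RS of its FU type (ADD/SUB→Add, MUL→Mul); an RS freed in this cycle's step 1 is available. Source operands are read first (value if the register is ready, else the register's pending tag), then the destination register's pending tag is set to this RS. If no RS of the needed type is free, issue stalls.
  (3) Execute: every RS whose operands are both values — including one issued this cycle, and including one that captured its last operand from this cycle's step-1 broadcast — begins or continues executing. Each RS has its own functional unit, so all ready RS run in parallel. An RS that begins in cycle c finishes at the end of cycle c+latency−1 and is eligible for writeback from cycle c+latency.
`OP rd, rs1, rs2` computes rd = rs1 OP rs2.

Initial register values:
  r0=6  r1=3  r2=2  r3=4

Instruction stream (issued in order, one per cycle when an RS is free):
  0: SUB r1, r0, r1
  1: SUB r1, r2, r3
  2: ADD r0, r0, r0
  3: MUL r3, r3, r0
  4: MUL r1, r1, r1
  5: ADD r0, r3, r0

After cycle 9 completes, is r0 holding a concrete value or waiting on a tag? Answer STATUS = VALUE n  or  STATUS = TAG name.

c1: issue SUB r1<-Add1 | r0:6,r1:Add1,r2:2,r3:4
c2: issue SUB r1<-Add2 | r0:6,r1:Add2,r2:2,r3:4
c3: CDB Add1=3; issue ADD r0<-Add1 | r0:Add1,r1:Add2,r2:2,r3:4
c4: CDB Add2=-2; issue MUL r3<-Mul1 | r0:Add1,r1:-2,r2:2,r3:Mul1
c5: CDB Add1=12; issue MUL r1<-Mul2 | r0:12,r1:Mul2,r2:2,r3:Mul1
c6: issue ADD r0<-Add1 | r0:Add1,r1:Mul2,r2:2,r3:Mul1
c7: - | r0:Add1,r1:Mul2,r2:2,r3:Mul1
c8: - | r0:Add1,r1:Mul2,r2:2,r3:Mul1
c9: - | r0:Add1,r1:Mul2,r2:2,r3:Mul1

STATUS = TAG Add1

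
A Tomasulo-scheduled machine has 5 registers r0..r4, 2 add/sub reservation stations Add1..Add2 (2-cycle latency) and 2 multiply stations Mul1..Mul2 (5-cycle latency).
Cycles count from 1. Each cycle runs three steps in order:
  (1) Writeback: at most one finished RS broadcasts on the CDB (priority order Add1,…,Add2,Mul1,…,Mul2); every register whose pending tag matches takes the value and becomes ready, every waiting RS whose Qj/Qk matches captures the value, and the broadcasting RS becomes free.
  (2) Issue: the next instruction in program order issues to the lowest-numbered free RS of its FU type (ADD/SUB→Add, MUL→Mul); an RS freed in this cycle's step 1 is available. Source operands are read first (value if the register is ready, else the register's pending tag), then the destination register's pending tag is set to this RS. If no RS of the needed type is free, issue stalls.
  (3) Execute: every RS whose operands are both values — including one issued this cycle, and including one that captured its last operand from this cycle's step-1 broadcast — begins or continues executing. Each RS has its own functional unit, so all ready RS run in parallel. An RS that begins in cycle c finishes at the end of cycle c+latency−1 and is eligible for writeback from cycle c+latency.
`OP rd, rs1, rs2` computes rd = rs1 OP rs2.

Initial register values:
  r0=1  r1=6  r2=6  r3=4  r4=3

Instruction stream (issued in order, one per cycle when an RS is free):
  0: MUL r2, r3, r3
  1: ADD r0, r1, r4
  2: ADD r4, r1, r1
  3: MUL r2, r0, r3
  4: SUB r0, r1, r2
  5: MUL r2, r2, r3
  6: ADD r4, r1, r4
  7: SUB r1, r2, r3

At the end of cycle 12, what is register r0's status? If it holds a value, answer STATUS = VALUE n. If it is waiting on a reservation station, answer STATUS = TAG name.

c1: issue MUL r2<-Mul1 | r0:1,r1:6,r2:Mul1,r3:4,r4:3
c2: issue ADD r0<-Add1 | r0:Add1,r1:6,r2:Mul1,r3:4,r4:3
c3: issue ADD r4<-Add2 | r0:Add1,r1:6,r2:Mul1,r3:4,r4:Add2
c4: CDB Add1=9; issue MUL r2<-Mul2 | r0:9,r1:6,r2:Mul2,r3:4,r4:Add2
c5: CDB Add2=12; issue SUB r0<-Add1 | r0:Add1,r1:6,r2:Mul2,r3:4,r4:12
c6: CDB Mul1=16; issue MUL r2<-Mul1 | r0:Add1,r1:6,r2:Mul1,r3:4,r4:12
c7: issue ADD r4<-Add2 | r0:Add1,r1:6,r2:Mul1,r3:4,r4:Add2
c8: stall | r0:Add1,r1:6,r2:Mul1,r3:4,r4:Add2
c9: CDB Add2=18; issue SUB r1<-Add2 | r0:Add1,r1:Add2,r2:Mul1,r3:4,r4:18
c10: CDB Mul2=36 | r0:Add1,r1:Add2,r2:Mul1,r3:4,r4:18
c11: - | r0:Add1,r1:Add2,r2:Mul1,r3:4,r4:18
c12: CDB Add1=-30 | r0:-30,r1:Add2,r2:Mul1,r3:4,r4:18

STATUS = VALUE -30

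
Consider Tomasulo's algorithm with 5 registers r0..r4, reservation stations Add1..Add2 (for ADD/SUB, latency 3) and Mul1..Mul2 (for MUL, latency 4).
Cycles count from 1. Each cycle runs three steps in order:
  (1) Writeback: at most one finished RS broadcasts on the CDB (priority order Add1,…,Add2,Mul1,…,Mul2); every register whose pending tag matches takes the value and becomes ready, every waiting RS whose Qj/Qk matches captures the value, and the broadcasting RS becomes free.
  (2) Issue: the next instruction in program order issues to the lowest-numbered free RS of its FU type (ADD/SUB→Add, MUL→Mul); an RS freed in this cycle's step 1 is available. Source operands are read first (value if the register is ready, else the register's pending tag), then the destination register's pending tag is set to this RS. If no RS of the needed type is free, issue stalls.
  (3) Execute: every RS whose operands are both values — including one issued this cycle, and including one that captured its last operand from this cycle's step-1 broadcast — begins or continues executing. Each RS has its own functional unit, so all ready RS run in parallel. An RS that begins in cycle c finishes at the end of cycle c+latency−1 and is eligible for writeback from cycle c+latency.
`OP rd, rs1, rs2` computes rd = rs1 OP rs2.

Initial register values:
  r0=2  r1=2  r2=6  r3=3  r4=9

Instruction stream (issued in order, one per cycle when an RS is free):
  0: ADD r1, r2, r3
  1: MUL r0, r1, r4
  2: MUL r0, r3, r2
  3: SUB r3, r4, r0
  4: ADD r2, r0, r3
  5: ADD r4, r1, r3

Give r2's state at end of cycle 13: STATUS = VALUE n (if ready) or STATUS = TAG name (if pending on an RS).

  c1: issue ADD r1<-Add1  regs: r0:2,r1:Add1,r2:6,r3:3,r4:9
  c2: issue MUL r0<-Mul1  regs: r0:Mul1,r1:Add1,r2:6,r3:3,r4:9
  c3: issue MUL r0<-Mul2  regs: r0:Mul2,r1:Add1,r2:6,r3:3,r4:9
  c4: CDB Add1=9; issue SUB r3<-Add1  regs: r0:Mul2,r1:9,r2:6,r3:Add1,r4:9
  c5: issue ADD r2<-Add2  regs: r0:Mul2,r1:9,r2:Add2,r3:Add1,r4:9
  c6: stall  regs: r0:Mul2,r1:9,r2:Add2,r3:Add1,r4:9
  c7: CDB Mul2=18; stall  regs: r0:18,r1:9,r2:Add2,r3:Add1,r4:9
  c8: CDB Mul1=81; stall  regs: r0:18,r1:9,r2:Add2,r3:Add1,r4:9
  c9: stall  regs: r0:18,r1:9,r2:Add2,r3:Add1,r4:9
  c10: CDB Add1=-9; issue ADD r4<-Add1  regs: r0:18,r1:9,r2:Add2,r3:-9,r4:Add1
  c11: -  regs: r0:18,r1:9,r2:Add2,r3:-9,r4:Add1
  c12: -  regs: r0:18,r1:9,r2:Add2,r3:-9,r4:Add1
  c13: CDB Add1=0  regs: r0:18,r1:9,r2:Add2,r3:-9,r4:0

STATUS = TAG Add2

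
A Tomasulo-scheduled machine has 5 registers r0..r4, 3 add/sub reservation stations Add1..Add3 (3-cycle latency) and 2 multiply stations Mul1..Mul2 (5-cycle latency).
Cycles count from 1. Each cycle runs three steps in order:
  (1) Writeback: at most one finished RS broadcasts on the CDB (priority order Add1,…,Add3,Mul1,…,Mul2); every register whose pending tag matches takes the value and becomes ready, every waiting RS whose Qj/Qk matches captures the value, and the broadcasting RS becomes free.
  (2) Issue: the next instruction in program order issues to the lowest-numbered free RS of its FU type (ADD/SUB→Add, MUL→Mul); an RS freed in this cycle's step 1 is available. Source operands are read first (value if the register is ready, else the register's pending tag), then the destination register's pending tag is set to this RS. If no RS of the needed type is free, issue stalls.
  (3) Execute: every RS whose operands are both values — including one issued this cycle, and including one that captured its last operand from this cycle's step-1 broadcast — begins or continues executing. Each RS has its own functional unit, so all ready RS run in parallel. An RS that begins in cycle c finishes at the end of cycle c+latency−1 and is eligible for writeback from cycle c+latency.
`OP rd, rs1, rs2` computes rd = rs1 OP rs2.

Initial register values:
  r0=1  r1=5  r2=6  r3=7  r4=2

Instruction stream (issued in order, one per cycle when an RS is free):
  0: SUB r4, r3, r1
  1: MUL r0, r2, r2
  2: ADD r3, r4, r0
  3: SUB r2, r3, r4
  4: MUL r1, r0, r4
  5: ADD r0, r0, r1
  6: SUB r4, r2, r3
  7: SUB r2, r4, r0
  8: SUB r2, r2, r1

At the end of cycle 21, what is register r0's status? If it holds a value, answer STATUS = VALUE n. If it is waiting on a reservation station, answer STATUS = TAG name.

  c1: issue SUB r4<-Add1  regs: r0:1,r1:5,r2:6,r3:7,r4:Add1
  c2: issue MUL r0<-Mul1  regs: r0:Mul1,r1:5,r2:6,r3:7,r4:Add1
  c3: issue ADD r3<-Add2  regs: r0:Mul1,r1:5,r2:6,r3:Add2,r4:Add1
  c4: CDB Add1=2; issue SUB r2<-Add1  regs: r0:Mul1,r1:5,r2:Add1,r3:Add2,r4:2
  c5: issue MUL r1<-Mul2  regs: r0:Mul1,r1:Mul2,r2:Add1,r3:Add2,r4:2
  c6: issue ADD r0<-Add3  regs: r0:Add3,r1:Mul2,r2:Add1,r3:Add2,r4:2
  c7: CDB Mul1=36; stall  regs: r0:Add3,r1:Mul2,r2:Add1,r3:Add2,r4:2
  c8: stall  regs: r0:Add3,r1:Mul2,r2:Add1,r3:Add2,r4:2
  c9: stall  regs: r0:Add3,r1:Mul2,r2:Add1,r3:Add2,r4:2
  c10: CDB Add2=38; issue SUB r4<-Add2  regs: r0:Add3,r1:Mul2,r2:Add1,r3:38,r4:Add2
  c11: stall  regs: r0:Add3,r1:Mul2,r2:Add1,r3:38,r4:Add2
  c12: CDB Mul2=72; stall  regs: r0:Add3,r1:72,r2:Add1,r3:38,r4:Add2
  c13: CDB Add1=36; issue SUB r2<-Add1  regs: r0:Add3,r1:72,r2:Add1,r3:38,r4:Add2
  c14: stall  regs: r0:Add3,r1:72,r2:Add1,r3:38,r4:Add2
  c15: CDB Add3=108; issue SUB r2<-Add3  regs: r0:108,r1:72,r2:Add3,r3:38,r4:Add2
  c16: CDB Add2=-2  regs: r0:108,r1:72,r2:Add3,r3:38,r4:-2
  c17: -  regs: r0:108,r1:72,r2:Add3,r3:38,r4:-2
  c18: -  regs: r0:108,r1:72,r2:Add3,r3:38,r4:-2
  c19: CDB Add1=-110  regs: r0:108,r1:72,r2:Add3,r3:38,r4:-2
  c20: -  regs: r0:108,r1:72,r2:Add3,r3:38,r4:-2
  c21: -  regs: r0:108,r1:72,r2:Add3,r3:38,r4:-2

STATUS = VALUE 108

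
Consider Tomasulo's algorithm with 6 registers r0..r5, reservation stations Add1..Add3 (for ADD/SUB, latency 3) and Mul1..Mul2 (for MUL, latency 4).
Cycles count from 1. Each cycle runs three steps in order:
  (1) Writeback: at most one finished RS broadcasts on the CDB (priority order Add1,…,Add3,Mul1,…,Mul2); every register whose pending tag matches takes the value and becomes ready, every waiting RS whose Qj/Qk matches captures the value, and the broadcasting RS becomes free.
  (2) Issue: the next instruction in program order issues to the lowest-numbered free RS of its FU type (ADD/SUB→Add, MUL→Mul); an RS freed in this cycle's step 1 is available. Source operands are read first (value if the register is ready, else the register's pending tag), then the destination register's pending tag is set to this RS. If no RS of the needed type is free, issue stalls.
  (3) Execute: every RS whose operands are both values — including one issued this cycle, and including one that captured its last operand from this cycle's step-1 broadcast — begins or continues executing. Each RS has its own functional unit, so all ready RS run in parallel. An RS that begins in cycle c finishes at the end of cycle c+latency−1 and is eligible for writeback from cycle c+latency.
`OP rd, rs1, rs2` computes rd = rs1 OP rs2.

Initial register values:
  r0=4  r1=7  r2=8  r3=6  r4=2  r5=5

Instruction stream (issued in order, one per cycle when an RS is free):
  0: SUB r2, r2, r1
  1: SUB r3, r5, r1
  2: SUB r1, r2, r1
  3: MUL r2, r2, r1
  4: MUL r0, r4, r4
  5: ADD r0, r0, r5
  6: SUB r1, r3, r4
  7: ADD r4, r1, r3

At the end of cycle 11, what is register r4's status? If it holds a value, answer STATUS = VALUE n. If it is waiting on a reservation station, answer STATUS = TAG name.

c1: issue SUB r2<-Add1 | r0:4,r1:7,r2:Add1,r3:6,r4:2,r5:5
c2: issue SUB r3<-Add2 | r0:4,r1:7,r2:Add1,r3:Add2,r4:2,r5:5
c3: issue SUB r1<-Add3 | r0:4,r1:Add3,r2:Add1,r3:Add2,r4:2,r5:5
c4: CDB Add1=1; issue MUL r2<-Mul1 | r0:4,r1:Add3,r2:Mul1,r3:Add2,r4:2,r5:5
c5: CDB Add2=-2; issue MUL r0<-Mul2 | r0:Mul2,r1:Add3,r2:Mul1,r3:-2,r4:2,r5:5
c6: issue ADD r0<-Add1 | r0:Add1,r1:Add3,r2:Mul1,r3:-2,r4:2,r5:5
c7: CDB Add3=-6; issue SUB r1<-Add2 | r0:Add1,r1:Add2,r2:Mul1,r3:-2,r4:2,r5:5
c8: issue ADD r4<-Add3 | r0:Add1,r1:Add2,r2:Mul1,r3:-2,r4:Add3,r5:5
c9: CDB Mul2=4 | r0:Add1,r1:Add2,r2:Mul1,r3:-2,r4:Add3,r5:5
c10: CDB Add2=-4 | r0:Add1,r1:-4,r2:Mul1,r3:-2,r4:Add3,r5:5
c11: CDB Mul1=-6 | r0:Add1,r1:-4,r2:-6,r3:-2,r4:Add3,r5:5

STATUS = TAG Add3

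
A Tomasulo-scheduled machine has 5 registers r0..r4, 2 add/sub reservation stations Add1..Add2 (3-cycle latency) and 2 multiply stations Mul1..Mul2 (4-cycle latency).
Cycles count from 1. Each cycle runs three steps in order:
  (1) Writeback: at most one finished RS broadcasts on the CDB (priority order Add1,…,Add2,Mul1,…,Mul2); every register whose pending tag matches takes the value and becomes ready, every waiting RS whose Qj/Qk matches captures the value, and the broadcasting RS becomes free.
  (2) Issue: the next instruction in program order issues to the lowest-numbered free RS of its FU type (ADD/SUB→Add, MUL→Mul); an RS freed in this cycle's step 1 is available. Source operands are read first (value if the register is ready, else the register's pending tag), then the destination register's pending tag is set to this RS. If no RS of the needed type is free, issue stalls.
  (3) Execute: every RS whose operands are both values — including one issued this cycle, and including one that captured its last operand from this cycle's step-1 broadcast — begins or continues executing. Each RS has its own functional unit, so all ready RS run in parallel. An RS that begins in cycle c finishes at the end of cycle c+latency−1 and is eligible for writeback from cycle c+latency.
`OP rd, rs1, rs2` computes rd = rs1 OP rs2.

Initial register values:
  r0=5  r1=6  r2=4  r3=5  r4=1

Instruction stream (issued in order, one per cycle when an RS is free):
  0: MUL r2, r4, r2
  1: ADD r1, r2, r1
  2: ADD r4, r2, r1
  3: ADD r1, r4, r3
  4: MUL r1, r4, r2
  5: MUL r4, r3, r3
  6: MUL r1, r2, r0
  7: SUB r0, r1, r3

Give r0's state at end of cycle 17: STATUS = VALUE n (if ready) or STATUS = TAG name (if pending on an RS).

STATUS = TAG Add1

cycle 1: issue MUL r2<-Mul1 // r0:5,r1:6,r2:Mul1,r3:5,r4:1
cycle 2: issue ADD r1<-Add1 // r0:5,r1:Add1,r2:Mul1,r3:5,r4:1
cycle 3: issue ADD r4<-Add2 // r0:5,r1:Add1,r2:Mul1,r3:5,r4:Add2
cycle 4: stall // r0:5,r1:Add1,r2:Mul1,r3:5,r4:Add2
cycle 5: CDB Mul1=4; stall // r0:5,r1:Add1,r2:4,r3:5,r4:Add2
cycle 6: stall // r0:5,r1:Add1,r2:4,r3:5,r4:Add2
cycle 7: stall // r0:5,r1:Add1,r2:4,r3:5,r4:Add2
cycle 8: CDB Add1=10; issue ADD r1<-Add1 // r0:5,r1:Add1,r2:4,r3:5,r4:Add2
cycle 9: issue MUL r1<-Mul1 // r0:5,r1:Mul1,r2:4,r3:5,r4:Add2
cycle 10: issue MUL r4<-Mul2 // r0:5,r1:Mul1,r2:4,r3:5,r4:Mul2
cycle 11: CDB Add2=14; stall // r0:5,r1:Mul1,r2:4,r3:5,r4:Mul2
cycle 12: stall // r0:5,r1:Mul1,r2:4,r3:5,r4:Mul2
cycle 13: stall // r0:5,r1:Mul1,r2:4,r3:5,r4:Mul2
cycle 14: CDB Add1=19; stall // r0:5,r1:Mul1,r2:4,r3:5,r4:Mul2
cycle 15: CDB Mul1=56; issue MUL r1<-Mul1 // r0:5,r1:Mul1,r2:4,r3:5,r4:Mul2
cycle 16: CDB Mul2=25; issue SUB r0<-Add1 // r0:Add1,r1:Mul1,r2:4,r3:5,r4:25
cycle 17: - // r0:Add1,r1:Mul1,r2:4,r3:5,r4:25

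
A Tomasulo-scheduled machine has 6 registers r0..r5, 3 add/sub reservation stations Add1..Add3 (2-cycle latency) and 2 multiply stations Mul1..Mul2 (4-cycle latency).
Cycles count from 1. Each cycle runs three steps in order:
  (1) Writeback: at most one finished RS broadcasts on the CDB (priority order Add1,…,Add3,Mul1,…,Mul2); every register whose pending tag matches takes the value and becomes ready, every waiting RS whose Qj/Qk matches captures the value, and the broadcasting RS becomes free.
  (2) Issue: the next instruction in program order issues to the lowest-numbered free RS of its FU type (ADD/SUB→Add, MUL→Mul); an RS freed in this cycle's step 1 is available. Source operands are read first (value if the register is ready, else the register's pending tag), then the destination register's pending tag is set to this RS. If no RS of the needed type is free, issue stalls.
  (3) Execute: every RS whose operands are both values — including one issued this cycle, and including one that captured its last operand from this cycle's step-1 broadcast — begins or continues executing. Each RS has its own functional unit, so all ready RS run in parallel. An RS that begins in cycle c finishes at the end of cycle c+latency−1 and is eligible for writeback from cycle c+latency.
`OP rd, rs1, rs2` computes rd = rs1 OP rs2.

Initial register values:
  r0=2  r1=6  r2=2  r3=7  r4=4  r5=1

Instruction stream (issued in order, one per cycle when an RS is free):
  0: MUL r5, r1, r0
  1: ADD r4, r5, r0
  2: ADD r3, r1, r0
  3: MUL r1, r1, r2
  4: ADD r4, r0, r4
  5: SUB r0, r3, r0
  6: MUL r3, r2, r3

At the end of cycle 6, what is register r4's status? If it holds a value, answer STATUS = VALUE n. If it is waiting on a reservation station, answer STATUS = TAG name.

  c1: issue MUL r5<-Mul1  regs: r0:2,r1:6,r2:2,r3:7,r4:4,r5:Mul1
  c2: issue ADD r4<-Add1  regs: r0:2,r1:6,r2:2,r3:7,r4:Add1,r5:Mul1
  c3: issue ADD r3<-Add2  regs: r0:2,r1:6,r2:2,r3:Add2,r4:Add1,r5:Mul1
  c4: issue MUL r1<-Mul2  regs: r0:2,r1:Mul2,r2:2,r3:Add2,r4:Add1,r5:Mul1
  c5: CDB Add2=8; issue ADD r4<-Add2  regs: r0:2,r1:Mul2,r2:2,r3:8,r4:Add2,r5:Mul1
  c6: CDB Mul1=12; issue SUB r0<-Add3  regs: r0:Add3,r1:Mul2,r2:2,r3:8,r4:Add2,r5:12

STATUS = TAG Add2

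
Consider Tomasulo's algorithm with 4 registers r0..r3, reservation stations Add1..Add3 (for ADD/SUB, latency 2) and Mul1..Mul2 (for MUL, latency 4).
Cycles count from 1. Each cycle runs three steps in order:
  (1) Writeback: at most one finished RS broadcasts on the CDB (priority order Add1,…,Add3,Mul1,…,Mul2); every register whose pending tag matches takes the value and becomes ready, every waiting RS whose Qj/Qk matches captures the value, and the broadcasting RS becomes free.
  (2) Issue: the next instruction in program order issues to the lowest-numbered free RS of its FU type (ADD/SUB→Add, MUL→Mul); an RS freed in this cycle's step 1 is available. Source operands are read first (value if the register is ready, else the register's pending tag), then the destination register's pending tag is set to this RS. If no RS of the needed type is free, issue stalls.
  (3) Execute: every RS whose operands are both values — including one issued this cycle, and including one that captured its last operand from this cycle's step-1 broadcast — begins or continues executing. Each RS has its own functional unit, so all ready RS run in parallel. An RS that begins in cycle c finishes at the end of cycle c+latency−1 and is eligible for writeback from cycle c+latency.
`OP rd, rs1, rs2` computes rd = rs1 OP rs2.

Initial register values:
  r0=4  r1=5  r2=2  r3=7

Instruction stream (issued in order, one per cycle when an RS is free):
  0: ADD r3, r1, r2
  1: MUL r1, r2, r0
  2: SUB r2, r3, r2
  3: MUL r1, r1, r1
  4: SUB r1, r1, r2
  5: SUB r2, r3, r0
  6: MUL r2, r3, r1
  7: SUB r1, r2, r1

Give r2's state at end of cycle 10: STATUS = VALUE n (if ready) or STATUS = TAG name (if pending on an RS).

STATUS = TAG Mul1

cycle 1: issue ADD r3<-Add1 // r0:4,r1:5,r2:2,r3:Add1
cycle 2: issue MUL r1<-Mul1 // r0:4,r1:Mul1,r2:2,r3:Add1
cycle 3: CDB Add1=7; issue SUB r2<-Add1 // r0:4,r1:Mul1,r2:Add1,r3:7
cycle 4: issue MUL r1<-Mul2 // r0:4,r1:Mul2,r2:Add1,r3:7
cycle 5: CDB Add1=5; issue SUB r1<-Add1 // r0:4,r1:Add1,r2:5,r3:7
cycle 6: CDB Mul1=8; issue SUB r2<-Add2 // r0:4,r1:Add1,r2:Add2,r3:7
cycle 7: issue MUL r2<-Mul1 // r0:4,r1:Add1,r2:Mul1,r3:7
cycle 8: CDB Add2=3; issue SUB r1<-Add2 // r0:4,r1:Add2,r2:Mul1,r3:7
cycle 9: - // r0:4,r1:Add2,r2:Mul1,r3:7
cycle 10: CDB Mul2=64 // r0:4,r1:Add2,r2:Mul1,r3:7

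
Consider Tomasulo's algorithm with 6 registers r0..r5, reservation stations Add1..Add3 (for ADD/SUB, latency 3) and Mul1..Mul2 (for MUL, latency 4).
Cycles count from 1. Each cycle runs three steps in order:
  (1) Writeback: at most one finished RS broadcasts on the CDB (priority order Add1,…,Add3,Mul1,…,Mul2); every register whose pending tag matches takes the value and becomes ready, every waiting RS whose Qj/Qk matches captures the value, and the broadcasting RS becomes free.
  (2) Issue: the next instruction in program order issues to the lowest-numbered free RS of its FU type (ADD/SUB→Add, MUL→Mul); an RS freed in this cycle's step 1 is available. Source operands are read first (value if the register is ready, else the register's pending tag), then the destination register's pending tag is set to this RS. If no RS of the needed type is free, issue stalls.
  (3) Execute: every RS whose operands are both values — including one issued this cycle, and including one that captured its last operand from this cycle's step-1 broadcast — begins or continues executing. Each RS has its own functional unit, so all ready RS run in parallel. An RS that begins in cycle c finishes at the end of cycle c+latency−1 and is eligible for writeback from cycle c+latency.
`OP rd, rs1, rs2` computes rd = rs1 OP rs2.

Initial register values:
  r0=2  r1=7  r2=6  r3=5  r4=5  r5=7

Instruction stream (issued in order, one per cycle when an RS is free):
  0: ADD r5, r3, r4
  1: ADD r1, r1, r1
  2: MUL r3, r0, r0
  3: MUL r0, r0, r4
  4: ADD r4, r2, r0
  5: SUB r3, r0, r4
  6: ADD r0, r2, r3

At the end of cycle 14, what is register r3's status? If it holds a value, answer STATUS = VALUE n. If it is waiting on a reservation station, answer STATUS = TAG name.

STATUS = VALUE -6

c1: issue ADD r5<-Add1 | r0:2,r1:7,r2:6,r3:5,r4:5,r5:Add1
c2: issue ADD r1<-Add2 | r0:2,r1:Add2,r2:6,r3:5,r4:5,r5:Add1
c3: issue MUL r3<-Mul1 | r0:2,r1:Add2,r2:6,r3:Mul1,r4:5,r5:Add1
c4: CDB Add1=10; issue MUL r0<-Mul2 | r0:Mul2,r1:Add2,r2:6,r3:Mul1,r4:5,r5:10
c5: CDB Add2=14; issue ADD r4<-Add1 | r0:Mul2,r1:14,r2:6,r3:Mul1,r4:Add1,r5:10
c6: issue SUB r3<-Add2 | r0:Mul2,r1:14,r2:6,r3:Add2,r4:Add1,r5:10
c7: CDB Mul1=4; issue ADD r0<-Add3 | r0:Add3,r1:14,r2:6,r3:Add2,r4:Add1,r5:10
c8: CDB Mul2=10 | r0:Add3,r1:14,r2:6,r3:Add2,r4:Add1,r5:10
c9: - | r0:Add3,r1:14,r2:6,r3:Add2,r4:Add1,r5:10
c10: - | r0:Add3,r1:14,r2:6,r3:Add2,r4:Add1,r5:10
c11: CDB Add1=16 | r0:Add3,r1:14,r2:6,r3:Add2,r4:16,r5:10
c12: - | r0:Add3,r1:14,r2:6,r3:Add2,r4:16,r5:10
c13: - | r0:Add3,r1:14,r2:6,r3:Add2,r4:16,r5:10
c14: CDB Add2=-6 | r0:Add3,r1:14,r2:6,r3:-6,r4:16,r5:10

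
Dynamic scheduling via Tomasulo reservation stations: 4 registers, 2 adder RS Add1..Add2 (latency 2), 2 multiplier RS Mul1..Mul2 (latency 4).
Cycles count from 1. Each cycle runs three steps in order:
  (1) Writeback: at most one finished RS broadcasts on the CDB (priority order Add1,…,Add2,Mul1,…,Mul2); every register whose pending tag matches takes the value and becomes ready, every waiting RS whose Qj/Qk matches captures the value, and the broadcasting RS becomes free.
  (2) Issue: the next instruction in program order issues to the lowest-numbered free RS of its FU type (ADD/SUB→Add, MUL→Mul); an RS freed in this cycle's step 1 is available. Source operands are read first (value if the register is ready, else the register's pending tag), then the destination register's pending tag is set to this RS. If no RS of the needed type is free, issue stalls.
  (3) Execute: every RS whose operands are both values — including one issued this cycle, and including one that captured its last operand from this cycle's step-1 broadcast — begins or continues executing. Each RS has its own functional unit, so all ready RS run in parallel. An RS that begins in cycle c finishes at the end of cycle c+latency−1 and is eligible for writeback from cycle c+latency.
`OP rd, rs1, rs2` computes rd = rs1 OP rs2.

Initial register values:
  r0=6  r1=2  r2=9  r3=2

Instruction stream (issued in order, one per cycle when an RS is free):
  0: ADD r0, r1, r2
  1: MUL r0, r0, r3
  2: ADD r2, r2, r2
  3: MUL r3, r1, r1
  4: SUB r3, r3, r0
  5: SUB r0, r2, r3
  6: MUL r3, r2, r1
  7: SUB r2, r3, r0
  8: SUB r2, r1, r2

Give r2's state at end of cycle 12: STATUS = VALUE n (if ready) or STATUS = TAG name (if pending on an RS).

c1: issue ADD r0<-Add1 | r0:Add1,r1:2,r2:9,r3:2
c2: issue MUL r0<-Mul1 | r0:Mul1,r1:2,r2:9,r3:2
c3: CDB Add1=11; issue ADD r2<-Add1 | r0:Mul1,r1:2,r2:Add1,r3:2
c4: issue MUL r3<-Mul2 | r0:Mul1,r1:2,r2:Add1,r3:Mul2
c5: CDB Add1=18; issue SUB r3<-Add1 | r0:Mul1,r1:2,r2:18,r3:Add1
c6: issue SUB r0<-Add2 | r0:Add2,r1:2,r2:18,r3:Add1
c7: CDB Mul1=22; issue MUL r3<-Mul1 | r0:Add2,r1:2,r2:18,r3:Mul1
c8: CDB Mul2=4; stall | r0:Add2,r1:2,r2:18,r3:Mul1
c9: stall | r0:Add2,r1:2,r2:18,r3:Mul1
c10: CDB Add1=-18; issue SUB r2<-Add1 | r0:Add2,r1:2,r2:Add1,r3:Mul1
c11: CDB Mul1=36; stall | r0:Add2,r1:2,r2:Add1,r3:36
c12: CDB Add2=36; issue SUB r2<-Add2 | r0:36,r1:2,r2:Add2,r3:36

STATUS = TAG Add2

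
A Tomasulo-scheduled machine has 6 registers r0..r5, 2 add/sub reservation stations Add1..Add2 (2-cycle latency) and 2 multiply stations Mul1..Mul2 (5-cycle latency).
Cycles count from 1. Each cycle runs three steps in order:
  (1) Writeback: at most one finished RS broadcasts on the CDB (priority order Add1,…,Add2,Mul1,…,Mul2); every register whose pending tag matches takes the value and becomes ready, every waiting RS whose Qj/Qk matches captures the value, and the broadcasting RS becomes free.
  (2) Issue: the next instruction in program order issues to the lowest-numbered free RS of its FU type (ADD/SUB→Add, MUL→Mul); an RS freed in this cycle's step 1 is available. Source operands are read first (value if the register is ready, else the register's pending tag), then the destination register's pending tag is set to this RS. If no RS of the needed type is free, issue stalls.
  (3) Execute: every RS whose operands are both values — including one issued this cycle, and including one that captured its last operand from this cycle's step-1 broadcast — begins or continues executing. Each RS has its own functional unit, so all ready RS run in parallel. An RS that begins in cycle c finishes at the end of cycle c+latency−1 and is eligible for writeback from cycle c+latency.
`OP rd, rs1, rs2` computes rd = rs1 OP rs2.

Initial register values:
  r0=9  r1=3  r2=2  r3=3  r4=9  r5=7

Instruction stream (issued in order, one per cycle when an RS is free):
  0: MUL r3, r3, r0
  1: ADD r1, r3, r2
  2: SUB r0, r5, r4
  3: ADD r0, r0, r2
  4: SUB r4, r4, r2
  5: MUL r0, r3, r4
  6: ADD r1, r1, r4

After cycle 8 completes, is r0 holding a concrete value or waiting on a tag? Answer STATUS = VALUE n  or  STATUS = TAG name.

cycle 1: issue MUL r3<-Mul1 // r0:9,r1:3,r2:2,r3:Mul1,r4:9,r5:7
cycle 2: issue ADD r1<-Add1 // r0:9,r1:Add1,r2:2,r3:Mul1,r4:9,r5:7
cycle 3: issue SUB r0<-Add2 // r0:Add2,r1:Add1,r2:2,r3:Mul1,r4:9,r5:7
cycle 4: stall // r0:Add2,r1:Add1,r2:2,r3:Mul1,r4:9,r5:7
cycle 5: CDB Add2=-2; issue ADD r0<-Add2 // r0:Add2,r1:Add1,r2:2,r3:Mul1,r4:9,r5:7
cycle 6: CDB Mul1=27; stall // r0:Add2,r1:Add1,r2:2,r3:27,r4:9,r5:7
cycle 7: CDB Add2=0; issue SUB r4<-Add2 // r0:0,r1:Add1,r2:2,r3:27,r4:Add2,r5:7
cycle 8: CDB Add1=29; issue MUL r0<-Mul1 // r0:Mul1,r1:29,r2:2,r3:27,r4:Add2,r5:7

STATUS = TAG Mul1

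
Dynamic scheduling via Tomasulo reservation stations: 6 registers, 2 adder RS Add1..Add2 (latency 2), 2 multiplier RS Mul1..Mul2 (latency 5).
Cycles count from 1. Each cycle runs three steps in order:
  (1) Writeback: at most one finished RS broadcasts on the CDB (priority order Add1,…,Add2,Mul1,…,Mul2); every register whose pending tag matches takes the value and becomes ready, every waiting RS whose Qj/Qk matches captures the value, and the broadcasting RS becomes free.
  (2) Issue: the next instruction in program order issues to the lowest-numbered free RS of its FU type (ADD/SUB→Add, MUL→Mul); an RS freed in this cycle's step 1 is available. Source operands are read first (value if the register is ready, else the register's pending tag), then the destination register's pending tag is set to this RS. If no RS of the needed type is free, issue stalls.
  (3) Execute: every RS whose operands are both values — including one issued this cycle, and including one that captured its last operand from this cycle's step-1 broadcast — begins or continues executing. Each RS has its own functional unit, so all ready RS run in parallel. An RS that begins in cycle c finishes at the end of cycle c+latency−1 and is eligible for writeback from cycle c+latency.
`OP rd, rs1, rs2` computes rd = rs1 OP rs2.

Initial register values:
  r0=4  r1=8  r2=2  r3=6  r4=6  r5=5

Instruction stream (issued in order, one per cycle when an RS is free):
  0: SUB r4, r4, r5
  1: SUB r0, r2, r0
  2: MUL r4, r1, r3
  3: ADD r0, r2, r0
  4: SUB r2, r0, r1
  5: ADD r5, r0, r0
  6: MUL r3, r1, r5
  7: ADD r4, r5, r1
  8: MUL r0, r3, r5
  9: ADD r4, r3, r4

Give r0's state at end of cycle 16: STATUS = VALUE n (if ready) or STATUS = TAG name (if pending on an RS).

STATUS = TAG Mul1

  c1: issue SUB r4<-Add1  regs: r0:4,r1:8,r2:2,r3:6,r4:Add1,r5:5
  c2: issue SUB r0<-Add2  regs: r0:Add2,r1:8,r2:2,r3:6,r4:Add1,r5:5
  c3: CDB Add1=1; issue MUL r4<-Mul1  regs: r0:Add2,r1:8,r2:2,r3:6,r4:Mul1,r5:5
  c4: CDB Add2=-2; issue ADD r0<-Add1  regs: r0:Add1,r1:8,r2:2,r3:6,r4:Mul1,r5:5
  c5: issue SUB r2<-Add2  regs: r0:Add1,r1:8,r2:Add2,r3:6,r4:Mul1,r5:5
  c6: CDB Add1=0; issue ADD r5<-Add1  regs: r0:0,r1:8,r2:Add2,r3:6,r4:Mul1,r5:Add1
  c7: issue MUL r3<-Mul2  regs: r0:0,r1:8,r2:Add2,r3:Mul2,r4:Mul1,r5:Add1
  c8: CDB Add1=0; issue ADD r4<-Add1  regs: r0:0,r1:8,r2:Add2,r3:Mul2,r4:Add1,r5:0
  c9: CDB Add2=-8; stall  regs: r0:0,r1:8,r2:-8,r3:Mul2,r4:Add1,r5:0
  c10: CDB Add1=8; stall  regs: r0:0,r1:8,r2:-8,r3:Mul2,r4:8,r5:0
  c11: CDB Mul1=48; issue MUL r0<-Mul1  regs: r0:Mul1,r1:8,r2:-8,r3:Mul2,r4:8,r5:0
  c12: issue ADD r4<-Add1  regs: r0:Mul1,r1:8,r2:-8,r3:Mul2,r4:Add1,r5:0
  c13: CDB Mul2=0  regs: r0:Mul1,r1:8,r2:-8,r3:0,r4:Add1,r5:0
  c14: -  regs: r0:Mul1,r1:8,r2:-8,r3:0,r4:Add1,r5:0
  c15: CDB Add1=8  regs: r0:Mul1,r1:8,r2:-8,r3:0,r4:8,r5:0
  c16: -  regs: r0:Mul1,r1:8,r2:-8,r3:0,r4:8,r5:0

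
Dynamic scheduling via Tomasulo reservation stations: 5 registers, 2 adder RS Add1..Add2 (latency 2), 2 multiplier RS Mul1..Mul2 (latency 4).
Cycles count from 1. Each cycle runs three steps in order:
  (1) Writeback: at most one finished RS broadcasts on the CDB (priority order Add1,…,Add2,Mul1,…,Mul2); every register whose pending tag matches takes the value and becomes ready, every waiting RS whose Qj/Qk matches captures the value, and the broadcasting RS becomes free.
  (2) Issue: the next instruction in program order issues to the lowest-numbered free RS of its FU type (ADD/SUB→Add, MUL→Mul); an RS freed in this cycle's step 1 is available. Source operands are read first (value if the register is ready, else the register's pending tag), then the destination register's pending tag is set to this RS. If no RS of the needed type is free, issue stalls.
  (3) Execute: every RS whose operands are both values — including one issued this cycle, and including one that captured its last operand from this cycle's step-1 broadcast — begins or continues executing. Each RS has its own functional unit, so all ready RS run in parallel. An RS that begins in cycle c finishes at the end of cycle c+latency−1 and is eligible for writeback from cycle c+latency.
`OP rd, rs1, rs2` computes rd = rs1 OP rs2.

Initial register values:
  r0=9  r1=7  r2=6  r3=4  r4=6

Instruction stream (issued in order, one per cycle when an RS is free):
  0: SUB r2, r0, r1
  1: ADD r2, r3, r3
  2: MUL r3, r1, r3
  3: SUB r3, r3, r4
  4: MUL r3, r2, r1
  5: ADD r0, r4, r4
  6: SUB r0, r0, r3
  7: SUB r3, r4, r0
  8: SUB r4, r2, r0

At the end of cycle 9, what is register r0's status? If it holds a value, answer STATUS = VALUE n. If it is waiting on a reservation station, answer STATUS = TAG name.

STATUS = TAG Add2

  c1: issue SUB r2<-Add1  regs: r0:9,r1:7,r2:Add1,r3:4,r4:6
  c2: issue ADD r2<-Add2  regs: r0:9,r1:7,r2:Add2,r3:4,r4:6
  c3: CDB Add1=2; issue MUL r3<-Mul1  regs: r0:9,r1:7,r2:Add2,r3:Mul1,r4:6
  c4: CDB Add2=8; issue SUB r3<-Add1  regs: r0:9,r1:7,r2:8,r3:Add1,r4:6
  c5: issue MUL r3<-Mul2  regs: r0:9,r1:7,r2:8,r3:Mul2,r4:6
  c6: issue ADD r0<-Add2  regs: r0:Add2,r1:7,r2:8,r3:Mul2,r4:6
  c7: CDB Mul1=28; stall  regs: r0:Add2,r1:7,r2:8,r3:Mul2,r4:6
  c8: CDB Add2=12; issue SUB r0<-Add2  regs: r0:Add2,r1:7,r2:8,r3:Mul2,r4:6
  c9: CDB Add1=22; issue SUB r3<-Add1  regs: r0:Add2,r1:7,r2:8,r3:Add1,r4:6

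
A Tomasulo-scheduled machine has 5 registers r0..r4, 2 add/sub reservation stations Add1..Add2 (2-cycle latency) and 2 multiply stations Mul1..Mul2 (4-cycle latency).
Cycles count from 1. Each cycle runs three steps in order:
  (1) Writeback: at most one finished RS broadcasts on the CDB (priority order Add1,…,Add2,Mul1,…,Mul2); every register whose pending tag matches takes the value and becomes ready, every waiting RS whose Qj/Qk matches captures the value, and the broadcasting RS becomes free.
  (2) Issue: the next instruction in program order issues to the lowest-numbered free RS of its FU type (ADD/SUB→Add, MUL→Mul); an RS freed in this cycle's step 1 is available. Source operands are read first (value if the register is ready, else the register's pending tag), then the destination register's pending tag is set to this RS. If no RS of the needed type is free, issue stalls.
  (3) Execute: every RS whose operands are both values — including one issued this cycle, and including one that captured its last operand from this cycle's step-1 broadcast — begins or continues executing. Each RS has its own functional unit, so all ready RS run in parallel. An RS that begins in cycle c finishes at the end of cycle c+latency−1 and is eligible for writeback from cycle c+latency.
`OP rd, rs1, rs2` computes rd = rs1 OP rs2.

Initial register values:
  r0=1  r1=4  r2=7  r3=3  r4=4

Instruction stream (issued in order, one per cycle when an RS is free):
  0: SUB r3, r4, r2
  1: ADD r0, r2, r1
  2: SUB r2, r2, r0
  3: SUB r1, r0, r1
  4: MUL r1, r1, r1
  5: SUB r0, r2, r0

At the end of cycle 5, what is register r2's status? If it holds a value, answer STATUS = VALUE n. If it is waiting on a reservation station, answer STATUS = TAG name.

cycle 1: issue SUB r3<-Add1 // r0:1,r1:4,r2:7,r3:Add1,r4:4
cycle 2: issue ADD r0<-Add2 // r0:Add2,r1:4,r2:7,r3:Add1,r4:4
cycle 3: CDB Add1=-3; issue SUB r2<-Add1 // r0:Add2,r1:4,r2:Add1,r3:-3,r4:4
cycle 4: CDB Add2=11; issue SUB r1<-Add2 // r0:11,r1:Add2,r2:Add1,r3:-3,r4:4
cycle 5: issue MUL r1<-Mul1 // r0:11,r1:Mul1,r2:Add1,r3:-3,r4:4

STATUS = TAG Add1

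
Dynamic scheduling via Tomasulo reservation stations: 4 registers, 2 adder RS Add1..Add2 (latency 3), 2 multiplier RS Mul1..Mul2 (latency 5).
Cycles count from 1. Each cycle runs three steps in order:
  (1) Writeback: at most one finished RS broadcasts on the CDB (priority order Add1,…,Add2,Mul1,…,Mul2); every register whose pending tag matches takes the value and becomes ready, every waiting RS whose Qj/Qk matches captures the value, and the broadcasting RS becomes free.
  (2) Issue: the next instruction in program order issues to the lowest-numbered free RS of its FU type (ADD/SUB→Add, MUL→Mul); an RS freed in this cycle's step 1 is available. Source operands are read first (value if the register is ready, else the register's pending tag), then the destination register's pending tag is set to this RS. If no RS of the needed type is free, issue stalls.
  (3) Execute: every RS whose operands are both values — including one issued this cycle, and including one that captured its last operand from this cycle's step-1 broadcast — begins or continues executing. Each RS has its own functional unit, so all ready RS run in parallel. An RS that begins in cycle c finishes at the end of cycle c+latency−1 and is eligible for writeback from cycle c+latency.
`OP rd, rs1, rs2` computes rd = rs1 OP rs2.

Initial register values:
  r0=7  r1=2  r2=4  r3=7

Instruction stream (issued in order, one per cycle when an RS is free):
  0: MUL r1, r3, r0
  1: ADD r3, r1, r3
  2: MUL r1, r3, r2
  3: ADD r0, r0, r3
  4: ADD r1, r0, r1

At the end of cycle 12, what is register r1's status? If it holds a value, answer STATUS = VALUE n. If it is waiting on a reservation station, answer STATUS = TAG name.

STATUS = TAG Add1

cycle 1: issue MUL r1<-Mul1 // r0:7,r1:Mul1,r2:4,r3:7
cycle 2: issue ADD r3<-Add1 // r0:7,r1:Mul1,r2:4,r3:Add1
cycle 3: issue MUL r1<-Mul2 // r0:7,r1:Mul2,r2:4,r3:Add1
cycle 4: issue ADD r0<-Add2 // r0:Add2,r1:Mul2,r2:4,r3:Add1
cycle 5: stall // r0:Add2,r1:Mul2,r2:4,r3:Add1
cycle 6: CDB Mul1=49; stall // r0:Add2,r1:Mul2,r2:4,r3:Add1
cycle 7: stall // r0:Add2,r1:Mul2,r2:4,r3:Add1
cycle 8: stall // r0:Add2,r1:Mul2,r2:4,r3:Add1
cycle 9: CDB Add1=56; issue ADD r1<-Add1 // r0:Add2,r1:Add1,r2:4,r3:56
cycle 10: - // r0:Add2,r1:Add1,r2:4,r3:56
cycle 11: - // r0:Add2,r1:Add1,r2:4,r3:56
cycle 12: CDB Add2=63 // r0:63,r1:Add1,r2:4,r3:56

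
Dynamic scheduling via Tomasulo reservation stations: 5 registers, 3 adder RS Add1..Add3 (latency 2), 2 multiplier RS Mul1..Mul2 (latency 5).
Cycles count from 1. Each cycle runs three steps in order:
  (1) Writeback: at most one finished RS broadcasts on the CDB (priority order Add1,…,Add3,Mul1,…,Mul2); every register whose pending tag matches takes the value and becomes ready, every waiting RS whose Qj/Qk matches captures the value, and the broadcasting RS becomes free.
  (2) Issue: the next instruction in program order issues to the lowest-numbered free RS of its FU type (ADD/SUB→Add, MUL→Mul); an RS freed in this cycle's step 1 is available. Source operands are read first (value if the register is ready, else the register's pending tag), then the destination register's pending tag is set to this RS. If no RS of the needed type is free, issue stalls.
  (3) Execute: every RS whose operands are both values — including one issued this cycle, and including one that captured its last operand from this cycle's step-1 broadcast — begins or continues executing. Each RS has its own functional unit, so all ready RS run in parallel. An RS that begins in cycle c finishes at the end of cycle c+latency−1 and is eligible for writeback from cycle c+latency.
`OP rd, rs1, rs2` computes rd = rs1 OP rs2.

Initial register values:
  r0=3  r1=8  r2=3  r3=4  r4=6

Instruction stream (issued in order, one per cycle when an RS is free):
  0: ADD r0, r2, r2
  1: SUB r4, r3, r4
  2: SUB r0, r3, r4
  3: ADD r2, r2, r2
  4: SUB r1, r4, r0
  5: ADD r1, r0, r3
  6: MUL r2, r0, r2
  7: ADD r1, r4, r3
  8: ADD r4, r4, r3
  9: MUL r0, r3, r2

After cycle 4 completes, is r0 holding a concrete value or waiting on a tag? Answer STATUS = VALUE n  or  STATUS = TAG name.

c1: issue ADD r0<-Add1 | r0:Add1,r1:8,r2:3,r3:4,r4:6
c2: issue SUB r4<-Add2 | r0:Add1,r1:8,r2:3,r3:4,r4:Add2
c3: CDB Add1=6; issue SUB r0<-Add1 | r0:Add1,r1:8,r2:3,r3:4,r4:Add2
c4: CDB Add2=-2; issue ADD r2<-Add2 | r0:Add1,r1:8,r2:Add2,r3:4,r4:-2

STATUS = TAG Add1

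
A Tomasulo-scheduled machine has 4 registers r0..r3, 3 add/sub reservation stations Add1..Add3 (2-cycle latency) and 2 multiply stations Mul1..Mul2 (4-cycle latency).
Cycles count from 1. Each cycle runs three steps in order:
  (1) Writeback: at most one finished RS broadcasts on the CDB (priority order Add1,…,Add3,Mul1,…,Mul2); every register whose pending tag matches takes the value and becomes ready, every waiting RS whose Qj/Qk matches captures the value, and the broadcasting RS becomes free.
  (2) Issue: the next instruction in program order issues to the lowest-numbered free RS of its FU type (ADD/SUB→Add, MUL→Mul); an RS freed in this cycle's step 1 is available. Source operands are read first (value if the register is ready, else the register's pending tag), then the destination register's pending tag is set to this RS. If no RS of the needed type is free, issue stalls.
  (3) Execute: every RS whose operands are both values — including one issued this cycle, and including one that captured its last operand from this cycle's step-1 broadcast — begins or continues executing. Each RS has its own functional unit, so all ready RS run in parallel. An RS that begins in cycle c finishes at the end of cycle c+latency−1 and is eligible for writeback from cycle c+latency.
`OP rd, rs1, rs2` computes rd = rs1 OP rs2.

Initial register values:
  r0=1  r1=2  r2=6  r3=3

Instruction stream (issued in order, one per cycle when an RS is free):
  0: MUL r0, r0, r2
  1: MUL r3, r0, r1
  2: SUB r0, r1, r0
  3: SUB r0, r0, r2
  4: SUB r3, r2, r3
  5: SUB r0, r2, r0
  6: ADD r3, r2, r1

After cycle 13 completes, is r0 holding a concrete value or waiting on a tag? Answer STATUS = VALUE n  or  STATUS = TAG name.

STATUS = VALUE 16

c1: issue MUL r0<-Mul1 | r0:Mul1,r1:2,r2:6,r3:3
c2: issue MUL r3<-Mul2 | r0:Mul1,r1:2,r2:6,r3:Mul2
c3: issue SUB r0<-Add1 | r0:Add1,r1:2,r2:6,r3:Mul2
c4: issue SUB r0<-Add2 | r0:Add2,r1:2,r2:6,r3:Mul2
c5: CDB Mul1=6; issue SUB r3<-Add3 | r0:Add2,r1:2,r2:6,r3:Add3
c6: stall | r0:Add2,r1:2,r2:6,r3:Add3
c7: CDB Add1=-4; issue SUB r0<-Add1 | r0:Add1,r1:2,r2:6,r3:Add3
c8: stall | r0:Add1,r1:2,r2:6,r3:Add3
c9: CDB Add2=-10; issue ADD r3<-Add2 | r0:Add1,r1:2,r2:6,r3:Add2
c10: CDB Mul2=12 | r0:Add1,r1:2,r2:6,r3:Add2
c11: CDB Add1=16 | r0:16,r1:2,r2:6,r3:Add2
c12: CDB Add2=8 | r0:16,r1:2,r2:6,r3:8
c13: CDB Add3=-6 | r0:16,r1:2,r2:6,r3:8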